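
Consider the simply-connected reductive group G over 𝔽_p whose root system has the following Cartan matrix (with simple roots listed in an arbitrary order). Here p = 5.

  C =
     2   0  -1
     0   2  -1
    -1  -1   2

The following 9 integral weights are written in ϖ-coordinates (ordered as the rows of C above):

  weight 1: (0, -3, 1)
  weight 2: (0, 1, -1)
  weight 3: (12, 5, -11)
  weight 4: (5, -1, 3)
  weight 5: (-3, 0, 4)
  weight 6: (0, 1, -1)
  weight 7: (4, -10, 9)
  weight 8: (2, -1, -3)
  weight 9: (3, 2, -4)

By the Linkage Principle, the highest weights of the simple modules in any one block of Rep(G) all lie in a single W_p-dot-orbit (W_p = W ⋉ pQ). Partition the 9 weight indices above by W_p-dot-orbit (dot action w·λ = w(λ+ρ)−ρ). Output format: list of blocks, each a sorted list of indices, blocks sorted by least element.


Root system A_3: the 3×3 matrix C matches after relabeling.

Each λ_j+ρ reduced to Ā_5; 3-tuples below use C's row order:

  [1] (1, 2, 0);  [2] (1, 2, 0);  [3] (1, 0, 3);  [4] (0, 4, 1);  [5] (1, 0, 3);  [6] (1, 2, 0);  [7] (0, 4, 1);  [8] (1, 2, 0);  [9] (1, 0, 3)

The 9 indices split into 3 linkage classes (same alcove rep ⇔ same W_5-dot-orbit):

[[1, 2, 6, 8], [3, 5, 9], [4, 7]]


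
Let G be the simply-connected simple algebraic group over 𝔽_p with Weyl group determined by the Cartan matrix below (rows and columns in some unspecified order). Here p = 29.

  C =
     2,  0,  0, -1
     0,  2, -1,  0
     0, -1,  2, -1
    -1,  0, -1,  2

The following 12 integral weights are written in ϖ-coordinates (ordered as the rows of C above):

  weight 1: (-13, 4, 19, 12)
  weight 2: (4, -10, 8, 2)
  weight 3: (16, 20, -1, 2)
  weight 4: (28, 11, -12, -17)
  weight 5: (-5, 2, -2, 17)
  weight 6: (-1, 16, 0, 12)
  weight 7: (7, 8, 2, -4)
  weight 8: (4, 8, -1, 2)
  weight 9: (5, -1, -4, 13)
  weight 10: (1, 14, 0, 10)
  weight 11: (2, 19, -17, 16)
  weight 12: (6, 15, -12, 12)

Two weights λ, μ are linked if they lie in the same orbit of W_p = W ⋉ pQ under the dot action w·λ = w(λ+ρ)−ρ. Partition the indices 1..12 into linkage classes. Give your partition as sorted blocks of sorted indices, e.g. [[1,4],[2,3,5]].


C ↔ A_4 under row/col permutation; |W(A_4)| = 120.

Alcove-folded reps (p=29, 12 weights, presented ϖ-order):

  1: (3, 4, 16, 1) · 2: (5, 9, 0, 3) · 3: (5, 9, 0, 3) · 4: (2, 15, 1, 11) · 5: (4, 2, 1, 13) · 6: (2, 15, 1, 11) · 7: (5, 9, 0, 3) · 8: (5, 9, 0, 3) · 9: (6, 3, 0, 11) · 10: (2, 15, 1, 11) · 11: (3, 4, 16, 1) · 12: (7, 5, 11, 2)

Partition of {1..12} into 6 W_29-dot-orbits:

[[1, 11], [2, 3, 7, 8], [4, 6, 10], [5], [9], [12]]


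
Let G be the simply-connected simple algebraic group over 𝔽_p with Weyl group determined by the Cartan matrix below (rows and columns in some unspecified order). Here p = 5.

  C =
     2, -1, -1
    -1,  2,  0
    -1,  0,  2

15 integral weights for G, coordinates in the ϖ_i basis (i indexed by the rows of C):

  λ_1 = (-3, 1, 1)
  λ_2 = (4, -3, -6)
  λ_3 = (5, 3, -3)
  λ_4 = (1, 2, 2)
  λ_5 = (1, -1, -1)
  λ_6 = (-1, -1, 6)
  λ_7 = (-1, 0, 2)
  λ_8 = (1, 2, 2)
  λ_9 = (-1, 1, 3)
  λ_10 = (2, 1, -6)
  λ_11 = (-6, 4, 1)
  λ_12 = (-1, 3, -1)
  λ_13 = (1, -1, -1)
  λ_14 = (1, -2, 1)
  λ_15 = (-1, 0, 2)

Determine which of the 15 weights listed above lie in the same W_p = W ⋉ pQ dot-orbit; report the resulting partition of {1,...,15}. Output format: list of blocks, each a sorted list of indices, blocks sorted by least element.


A_3 Cartan matrix, 3 simple roots permuted; ρ=(1,1,1).

W_5-reps of the 15 weights in Ā_5 (same 3-coord order as C):

  1: (2, 0, 0)
  2: (2, 0, 3)
  3: (0, 1, 3)
  4: (2, 0, 0)
  5: (2, 0, 0)
  6: (2, 0, 3)
  7: (0, 1, 3)
  8: (2, 0, 0)
  9: (0, 1, 3)
  10: (2, 0, 3)
  11: (2, 0, 3)
  12: (0, 4, 0)
  13: (2, 0, 0)
  14: (1, 1, 2)
  15: (0, 1, 3)

Linkage partition of the 15 weights (5 classes, p=5):

[[1, 4, 5, 8, 13], [2, 6, 10, 11], [3, 7, 9, 15], [12], [14]]


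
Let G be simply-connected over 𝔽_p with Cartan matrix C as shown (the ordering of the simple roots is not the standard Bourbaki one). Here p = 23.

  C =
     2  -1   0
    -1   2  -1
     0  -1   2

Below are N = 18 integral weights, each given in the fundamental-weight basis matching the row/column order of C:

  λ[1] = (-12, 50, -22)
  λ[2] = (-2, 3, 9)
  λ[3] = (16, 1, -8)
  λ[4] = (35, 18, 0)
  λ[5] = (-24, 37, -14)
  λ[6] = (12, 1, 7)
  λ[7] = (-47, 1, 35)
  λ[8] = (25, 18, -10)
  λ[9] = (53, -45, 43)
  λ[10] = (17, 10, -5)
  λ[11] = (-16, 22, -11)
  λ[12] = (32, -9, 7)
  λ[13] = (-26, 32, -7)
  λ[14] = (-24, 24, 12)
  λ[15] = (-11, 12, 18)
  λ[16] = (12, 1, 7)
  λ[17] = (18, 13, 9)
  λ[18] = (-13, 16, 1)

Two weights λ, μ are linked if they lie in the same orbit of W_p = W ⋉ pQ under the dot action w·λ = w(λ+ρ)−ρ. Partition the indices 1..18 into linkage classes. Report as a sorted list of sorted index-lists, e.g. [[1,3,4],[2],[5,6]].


Dynkin diagram of C (from the 4 off-diagonal −1 entries): A_3.

Each λ_j+ρ reduced to Ā_23; 3-tuples below use C's row order:

  λ_1+ρ ↦ (12, 5, 2);  λ_2+ρ ↦ (1, 3, 10);  λ_3+ρ ↦ (12, 5, 2);  λ_4+ρ ↦ (1, 3, 10);  λ_5+ρ ↦ (8, 0, 2);  λ_6+ρ ↦ (13, 2, 8);  λ_7+ρ ↦ (8, 0, 2);  λ_8+ρ ↦ (1, 3, 10);  λ_9+ρ ↦ (8, 0, 2);  λ_10+ρ ↦ (12, 5, 2);  λ_11+ρ ↦ (13, 2, 8);  λ_12+ρ ↦ (13, 2, 8);  λ_13+ρ ↦ (13, 2, 2);  λ_14+ρ ↦ (8, 0, 2);  λ_15+ρ ↦ (1, 3, 10);  λ_16+ρ ↦ (13, 2, 8);  λ_17+ρ ↦ (1, 3, 10);  λ_18+ρ ↦ (12, 5, 2)

The 18 indices split into 5 linkage classes (same alcove rep ⇔ same W_23-dot-orbit):

[[1, 3, 10, 18], [2, 4, 8, 15, 17], [5, 7, 9, 14], [6, 11, 12, 16], [13]]


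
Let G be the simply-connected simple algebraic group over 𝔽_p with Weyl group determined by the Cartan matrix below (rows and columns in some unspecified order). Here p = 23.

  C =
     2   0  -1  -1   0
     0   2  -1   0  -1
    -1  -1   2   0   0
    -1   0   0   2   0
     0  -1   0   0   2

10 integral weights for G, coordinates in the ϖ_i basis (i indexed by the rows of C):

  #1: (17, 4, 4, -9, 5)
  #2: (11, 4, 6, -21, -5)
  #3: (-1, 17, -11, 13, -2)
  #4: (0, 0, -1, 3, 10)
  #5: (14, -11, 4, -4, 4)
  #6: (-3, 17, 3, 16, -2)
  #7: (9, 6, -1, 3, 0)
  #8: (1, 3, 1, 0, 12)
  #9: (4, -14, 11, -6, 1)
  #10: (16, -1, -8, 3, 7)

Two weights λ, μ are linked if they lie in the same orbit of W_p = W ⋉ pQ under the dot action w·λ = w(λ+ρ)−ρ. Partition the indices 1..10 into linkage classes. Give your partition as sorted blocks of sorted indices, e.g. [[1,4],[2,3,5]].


Dynkin diagram of C (from the 8 off-diagonal −1 entries): A_5.

Each λ_j+ρ reduced to Ā_23; 5-tuples below use C's row order:

    [1] (7, 0, 5, 3, 5)
    [2] (7, 0, 1, 11, 3)
    [3] (10, 7, 0, 4, 1)
    [4] (1, 1, 0, 4, 11)
    [5] (7, 0, 5, 3, 5)
    [6] (2, 4, 2, 1, 13)
    [7] (10, 7, 0, 4, 1)
    [8] (2, 4, 2, 1, 13)
    [9] (1, 1, 0, 4, 11)
    [10] (10, 7, 0, 4, 1)

These 10 weights hit 5 W_23-dot-orbits; sizes (2, 1, 3, 2, 2):

[[1, 5], [2], [3, 7, 10], [4, 9], [6, 8]]


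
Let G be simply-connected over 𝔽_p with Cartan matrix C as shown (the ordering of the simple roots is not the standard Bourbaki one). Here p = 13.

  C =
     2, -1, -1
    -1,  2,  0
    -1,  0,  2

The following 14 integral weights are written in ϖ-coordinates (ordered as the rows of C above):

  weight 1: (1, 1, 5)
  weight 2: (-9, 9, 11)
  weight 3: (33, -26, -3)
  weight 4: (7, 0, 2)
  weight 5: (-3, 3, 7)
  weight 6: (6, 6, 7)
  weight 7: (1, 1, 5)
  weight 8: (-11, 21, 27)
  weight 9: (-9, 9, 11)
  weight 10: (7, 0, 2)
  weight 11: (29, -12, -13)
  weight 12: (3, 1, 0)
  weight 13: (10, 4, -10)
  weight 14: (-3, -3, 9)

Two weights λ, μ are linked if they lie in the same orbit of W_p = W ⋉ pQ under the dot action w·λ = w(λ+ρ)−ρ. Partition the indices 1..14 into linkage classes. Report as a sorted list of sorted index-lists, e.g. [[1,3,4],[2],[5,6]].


Cartan matrix: type A_3 (|W|=24); un-permuting the 3 rows.

Folding the 14 weights λ_j+ρ into Ā_13 (reps in the given 3-coord order):

  λ_1 → (2, 2, 6)
  λ_2 → (8, 1, 3)
  λ_3 → (4, 2, 1)
  λ_4 → (8, 1, 3)
  λ_5 → (2, 2, 6)
  λ_6 → (4, 2, 1)
  λ_7 → (2, 2, 6)
  λ_8 → (8, 1, 3)
  λ_9 → (8, 1, 3)
  λ_10 → (8, 1, 3)
  λ_11 → (4, 2, 1)
  λ_12 → (4, 2, 1)
  λ_13 → (2, 2, 6)
  λ_14 → (2, 2, 6)

Linkage partition of the 14 weights (3 classes, p=13):

[[1, 5, 7, 13, 14], [2, 4, 8, 9, 10], [3, 6, 11, 12]]


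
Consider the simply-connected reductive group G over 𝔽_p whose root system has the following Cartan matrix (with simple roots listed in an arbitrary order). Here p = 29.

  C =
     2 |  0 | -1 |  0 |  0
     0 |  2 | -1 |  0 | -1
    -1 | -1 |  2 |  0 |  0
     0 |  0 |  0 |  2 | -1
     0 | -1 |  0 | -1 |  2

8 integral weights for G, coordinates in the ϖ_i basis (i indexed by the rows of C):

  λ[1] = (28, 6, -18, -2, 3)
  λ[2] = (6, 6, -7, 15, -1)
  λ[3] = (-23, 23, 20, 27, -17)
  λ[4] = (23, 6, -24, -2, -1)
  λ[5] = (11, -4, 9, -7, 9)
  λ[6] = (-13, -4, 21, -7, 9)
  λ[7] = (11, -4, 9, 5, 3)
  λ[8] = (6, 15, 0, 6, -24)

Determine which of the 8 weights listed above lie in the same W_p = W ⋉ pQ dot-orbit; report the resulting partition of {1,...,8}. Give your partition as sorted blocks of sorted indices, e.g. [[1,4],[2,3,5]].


Cartan matrix: type A_5 (|W|=720); un-permuting the 5 rows.

λ_j+ρ reflected into Ā_29 (⟨·,θ^∨⟩≤29); 5-tuples as given:

  λ_1+ρ ↦ (12, 3, 7, 6, 1) · λ_2+ρ ↦ (1, 1, 6, 16, 0) · λ_3+ρ ↦ (1, 1, 6, 16, 0) · λ_4+ρ ↦ (1, 1, 6, 16, 0) · λ_5+ρ ↦ (12, 3, 7, 6, 1) · λ_6+ρ ↦ (12, 3, 7, 6, 1) · λ_7+ρ ↦ (12, 3, 7, 6, 1) · λ_8+ρ ↦ (1, 1, 6, 16, 0)

Linkage partition of the 8 weights (2 classes, p=29):

[[1, 5, 6, 7], [2, 3, 4, 8]]


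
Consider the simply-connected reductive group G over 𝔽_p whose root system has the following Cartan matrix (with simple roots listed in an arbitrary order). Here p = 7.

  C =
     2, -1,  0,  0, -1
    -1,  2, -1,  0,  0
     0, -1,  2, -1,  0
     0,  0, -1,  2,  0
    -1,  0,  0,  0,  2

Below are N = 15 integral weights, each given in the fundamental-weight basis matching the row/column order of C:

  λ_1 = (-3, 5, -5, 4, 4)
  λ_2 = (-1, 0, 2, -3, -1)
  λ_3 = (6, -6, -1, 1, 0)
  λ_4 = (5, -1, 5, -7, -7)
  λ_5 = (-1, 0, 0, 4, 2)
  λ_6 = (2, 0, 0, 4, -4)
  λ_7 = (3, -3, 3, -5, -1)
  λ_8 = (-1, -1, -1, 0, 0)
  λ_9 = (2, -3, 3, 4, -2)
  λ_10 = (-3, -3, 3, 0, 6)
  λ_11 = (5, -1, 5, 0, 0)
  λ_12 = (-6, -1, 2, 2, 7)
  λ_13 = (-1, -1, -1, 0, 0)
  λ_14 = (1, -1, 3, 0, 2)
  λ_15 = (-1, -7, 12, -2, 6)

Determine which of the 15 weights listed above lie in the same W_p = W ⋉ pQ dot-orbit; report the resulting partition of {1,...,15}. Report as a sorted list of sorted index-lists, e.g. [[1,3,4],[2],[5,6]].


Root system A_5: the 5×5 matrix C matches after relabeling.

λ_j+ρ reflected into Ā_7 (⟨·,θ^∨⟩≤7); 5-tuples as given:

    1: (2, 0, 2, 2, 0)
    2: (0, 1, 1, 2, 0)
    3: (2, 0, 2, 2, 0)
    4: (0, 0, 0, 1, 1)
    5: (0, 1, 1, 2, 0)
    6: (0, 1, 1, 2, 0)
    7: (2, 0, 2, 2, 0)
    8: (0, 0, 0, 1, 1)
    9: (2, 0, 2, 2, 0)
    10: (2, 2, 0, 0, 2)
    11: (0, 0, 0, 1, 1)
    12: (0, 3, 1, 1, 1)
    13: (0, 0, 0, 1, 1)
    14: (2, 0, 2, 2, 0)
    15: (0, 0, 0, 1, 1)

The 15 indices split into 5 linkage classes (same alcove rep ⇔ same W_7-dot-orbit):

[[1, 3, 7, 9, 14], [2, 5, 6], [4, 8, 11, 13, 15], [10], [12]]


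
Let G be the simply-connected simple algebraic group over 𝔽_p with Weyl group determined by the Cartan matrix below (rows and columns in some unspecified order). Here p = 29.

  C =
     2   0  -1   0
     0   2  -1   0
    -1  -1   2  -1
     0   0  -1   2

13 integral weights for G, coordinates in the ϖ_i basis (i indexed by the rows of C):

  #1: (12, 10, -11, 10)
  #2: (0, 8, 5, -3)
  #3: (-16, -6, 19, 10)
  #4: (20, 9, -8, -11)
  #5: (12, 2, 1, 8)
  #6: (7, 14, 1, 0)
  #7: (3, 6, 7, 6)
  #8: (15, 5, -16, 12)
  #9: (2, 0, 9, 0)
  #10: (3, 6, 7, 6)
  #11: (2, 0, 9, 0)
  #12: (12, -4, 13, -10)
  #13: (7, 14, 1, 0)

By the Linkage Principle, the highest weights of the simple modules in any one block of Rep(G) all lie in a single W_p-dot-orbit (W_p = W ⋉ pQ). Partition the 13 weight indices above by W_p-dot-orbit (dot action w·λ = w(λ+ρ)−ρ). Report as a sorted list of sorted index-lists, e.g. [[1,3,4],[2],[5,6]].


D_4 Cartan matrix, 4 simple roots permuted; ρ=(1,1,1,1).

Each λ_j+ρ reduced to Ā_29; 4-tuples below use C's row order:

  λ_1+ρ ↦ (3, 1, 10, 1)
  λ_2+ρ ↦ (1, 9, 4, 2)
  λ_3+ρ ↦ (13, 3, 2, 9)
  λ_4+ρ ↦ (4, 7, 3, 7)
  λ_5+ρ ↦ (13, 3, 2, 9)
  λ_6+ρ ↦ (8, 15, 2, 1)
  λ_7+ρ ↦ (4, 7, 3, 7)
  λ_8+ρ ↦ (1, 9, 4, 2)
  λ_9+ρ ↦ (3, 1, 10, 1)
  λ_10+ρ ↦ (4, 7, 3, 7)
  λ_11+ρ ↦ (3, 1, 10, 1)
  λ_12+ρ ↦ (13, 3, 2, 9)
  λ_13+ρ ↦ (8, 15, 2, 1)

These 13 weights hit 5 W_29-dot-orbits; sizes (3, 2, 3, 3, 2):

[[1, 9, 11], [2, 8], [3, 5, 12], [4, 7, 10], [6, 13]]


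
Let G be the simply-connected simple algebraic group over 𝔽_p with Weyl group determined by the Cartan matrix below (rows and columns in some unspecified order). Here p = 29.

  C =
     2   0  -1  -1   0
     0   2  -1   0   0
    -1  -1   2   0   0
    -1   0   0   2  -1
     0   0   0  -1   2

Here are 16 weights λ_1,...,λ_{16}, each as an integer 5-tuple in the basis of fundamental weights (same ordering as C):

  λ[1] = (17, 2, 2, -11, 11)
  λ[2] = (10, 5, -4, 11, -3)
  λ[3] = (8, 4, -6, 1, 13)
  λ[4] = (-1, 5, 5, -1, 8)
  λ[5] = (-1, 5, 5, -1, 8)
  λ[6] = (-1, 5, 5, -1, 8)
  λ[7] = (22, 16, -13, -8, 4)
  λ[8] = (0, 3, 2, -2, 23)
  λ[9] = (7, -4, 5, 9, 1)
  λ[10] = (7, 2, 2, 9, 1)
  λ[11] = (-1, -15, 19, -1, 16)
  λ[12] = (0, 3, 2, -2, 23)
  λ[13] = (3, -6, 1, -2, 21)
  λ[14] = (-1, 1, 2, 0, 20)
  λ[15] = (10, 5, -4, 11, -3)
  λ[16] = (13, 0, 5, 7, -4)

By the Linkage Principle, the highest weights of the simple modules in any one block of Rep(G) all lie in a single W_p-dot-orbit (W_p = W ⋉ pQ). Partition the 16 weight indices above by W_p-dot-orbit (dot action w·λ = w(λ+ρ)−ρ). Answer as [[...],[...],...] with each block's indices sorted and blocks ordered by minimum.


A_5 Cartan matrix, 5 simple roots permuted; ρ=(1,1,1,1,1).

Each λ_j+ρ reduced to Ā_29; 5-tuples below use C's row order:

  λ_1+ρ ↦ (8, 3, 3, 10, 2)
  λ_2+ρ ↦ (8, 3, 3, 10, 2)
  λ_3+ρ ↦ (4, 0, 5, 2, 14)
  λ_4+ρ ↦ (0, 6, 6, 0, 9)
  λ_5+ρ ↦ (0, 6, 6, 0, 9)
  λ_6+ρ ↦ (0, 6, 6, 0, 9)
  λ_7+ρ ↦ (4, 5, 12, 5, 2)
  λ_8+ρ ↦ (0, 2, 3, 1, 21)
  λ_9+ρ ↦ (8, 3, 3, 10, 2)
  λ_10+ρ ↦ (8, 3, 3, 10, 2)
  λ_11+ρ ↦ (0, 6, 6, 0, 9)
  λ_12+ρ ↦ (0, 2, 3, 1, 21)
  λ_13+ρ ↦ (0, 2, 3, 1, 21)
  λ_14+ρ ↦ (0, 2, 3, 1, 21)
  λ_15+ρ ↦ (8, 3, 3, 10, 2)
  λ_16+ρ ↦ (14, 1, 6, 5, 3)

Linkage partition of the 16 weights (6 classes, p=29):

[[1, 2, 9, 10, 15], [3], [4, 5, 6, 11], [7], [8, 12, 13, 14], [16]]


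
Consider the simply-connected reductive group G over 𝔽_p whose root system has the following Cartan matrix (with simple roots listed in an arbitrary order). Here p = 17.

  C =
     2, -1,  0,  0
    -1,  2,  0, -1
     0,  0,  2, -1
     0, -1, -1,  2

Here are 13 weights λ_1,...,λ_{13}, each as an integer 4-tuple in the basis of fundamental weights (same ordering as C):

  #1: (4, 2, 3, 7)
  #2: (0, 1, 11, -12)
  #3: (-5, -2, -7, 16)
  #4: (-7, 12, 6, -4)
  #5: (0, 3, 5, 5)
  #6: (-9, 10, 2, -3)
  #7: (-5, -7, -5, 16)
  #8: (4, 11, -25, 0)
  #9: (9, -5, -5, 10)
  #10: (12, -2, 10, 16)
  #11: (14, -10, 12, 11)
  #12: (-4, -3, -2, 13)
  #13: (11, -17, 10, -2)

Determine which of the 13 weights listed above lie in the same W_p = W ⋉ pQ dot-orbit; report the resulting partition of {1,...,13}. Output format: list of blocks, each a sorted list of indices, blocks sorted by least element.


C ↔ A_4 under row/col permutation; |W(A_4)| = 120.

λ_j+ρ reflected into Ā_17 (⟨·,θ^∨⟩≤17); 4-tuples as given:

  λ_1 → (2, 3, 1, 8);  λ_2 → (8, 1, 1, 2);  λ_3 → (1, 4, 6, 6);  λ_4 → (6, 4, 4, 3);  λ_5 → (1, 4, 6, 6);  λ_6 → (8, 1, 1, 2);  λ_7 → (6, 4, 4, 3);  λ_8 → (1, 4, 6, 6);  λ_9 → (6, 4, 4, 3);  λ_10 → (1, 4, 6, 6);  λ_11 → (8, 1, 1, 2);  λ_12 → (2, 3, 1, 8);  λ_13 → (1, 4, 6, 6)

Linkage partition of the 13 weights (4 classes, p=17):

[[1, 12], [2, 6, 11], [3, 5, 8, 10, 13], [4, 7, 9]]


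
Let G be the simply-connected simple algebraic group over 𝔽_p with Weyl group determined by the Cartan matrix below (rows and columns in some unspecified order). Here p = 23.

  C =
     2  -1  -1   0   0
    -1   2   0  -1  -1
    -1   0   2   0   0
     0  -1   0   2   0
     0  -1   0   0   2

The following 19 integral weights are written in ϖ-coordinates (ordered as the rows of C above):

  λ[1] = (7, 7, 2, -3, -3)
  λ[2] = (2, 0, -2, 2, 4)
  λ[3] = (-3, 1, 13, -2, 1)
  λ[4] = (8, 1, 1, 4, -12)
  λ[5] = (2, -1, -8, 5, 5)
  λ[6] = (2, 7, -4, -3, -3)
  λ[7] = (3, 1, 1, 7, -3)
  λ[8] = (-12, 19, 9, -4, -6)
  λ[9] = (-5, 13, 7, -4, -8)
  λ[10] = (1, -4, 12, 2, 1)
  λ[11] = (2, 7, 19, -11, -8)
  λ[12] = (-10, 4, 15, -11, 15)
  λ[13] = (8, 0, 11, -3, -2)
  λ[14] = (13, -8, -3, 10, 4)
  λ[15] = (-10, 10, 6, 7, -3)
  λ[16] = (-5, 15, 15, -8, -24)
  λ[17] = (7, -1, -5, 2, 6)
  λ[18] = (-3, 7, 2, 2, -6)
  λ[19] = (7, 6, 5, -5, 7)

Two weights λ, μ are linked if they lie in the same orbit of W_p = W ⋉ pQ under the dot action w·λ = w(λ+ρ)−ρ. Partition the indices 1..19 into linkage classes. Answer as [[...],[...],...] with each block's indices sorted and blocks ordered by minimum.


Type D_5, rank 5, |W|=1920; reorder rows/cols to standard.

λ_j+ρ reflected into Ā_23 (⟨·,θ^∨⟩≤23); 5-tuples as given:

  λ_1 → (0, 4, 3, 2, 2) · λ_2 → (2, 1, 1, 3, 5) · λ_3 → (1, 1, 12, 0, 1) · λ_4 → (0, 5, 2, 4, 2) · λ_5 → (0, 4, 3, 2, 2) · λ_6 → (0, 4, 3, 2, 2) · λ_7 → (4, 0, 2, 8, 2) · λ_8 → (2, 1, 1, 3, 5) · λ_9 → (4, 0, 4, 3, 7) · λ_10 → (1, 1, 12, 0, 1) · λ_11 → (1, 1, 12, 0, 1) · λ_12 → (0, 5, 2, 4, 2) · λ_13 → (1, 1, 12, 0, 1) · λ_14 → (0, 5, 2, 4, 2) · λ_15 → (4, 0, 2, 8, 2) · λ_16 → (0, 5, 2, 4, 2) · λ_17 → (4, 0, 4, 3, 7) · λ_18 → (2, 1, 1, 3, 5) · λ_19 → (0, 4, 3, 2, 2)

Linkage partition of the 19 weights (6 classes, p=23):

[[1, 5, 6, 19], [2, 8, 18], [3, 10, 11, 13], [4, 12, 14, 16], [7, 15], [9, 17]]


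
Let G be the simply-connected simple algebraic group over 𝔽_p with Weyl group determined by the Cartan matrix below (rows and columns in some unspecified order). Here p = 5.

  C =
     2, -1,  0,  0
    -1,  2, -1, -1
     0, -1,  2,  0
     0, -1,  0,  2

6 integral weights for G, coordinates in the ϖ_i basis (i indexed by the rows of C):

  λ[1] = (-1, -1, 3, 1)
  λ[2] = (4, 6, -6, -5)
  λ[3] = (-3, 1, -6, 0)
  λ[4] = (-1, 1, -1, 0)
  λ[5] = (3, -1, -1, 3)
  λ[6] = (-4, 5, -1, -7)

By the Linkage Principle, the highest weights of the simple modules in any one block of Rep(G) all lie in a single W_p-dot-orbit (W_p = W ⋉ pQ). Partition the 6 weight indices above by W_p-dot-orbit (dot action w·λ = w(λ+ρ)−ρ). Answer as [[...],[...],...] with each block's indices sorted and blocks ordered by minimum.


C ↔ D_4 under row/col permutation; |W(D_4)| = 192.

Ā_5 reps of the 6 weights (D_4, coords as presented):

    1: (1, 0, 3, 1)
    2: (0, 2, 0, 1)
    3: (1, 0, 2, 2)
    4: (0, 2, 0, 1)
    5: (1, 0, 3, 1)
    6: (1, 0, 2, 2)

These 6 weights hit 3 W_5-dot-orbits; sizes (2, 2, 2):

[[1, 5], [2, 4], [3, 6]]


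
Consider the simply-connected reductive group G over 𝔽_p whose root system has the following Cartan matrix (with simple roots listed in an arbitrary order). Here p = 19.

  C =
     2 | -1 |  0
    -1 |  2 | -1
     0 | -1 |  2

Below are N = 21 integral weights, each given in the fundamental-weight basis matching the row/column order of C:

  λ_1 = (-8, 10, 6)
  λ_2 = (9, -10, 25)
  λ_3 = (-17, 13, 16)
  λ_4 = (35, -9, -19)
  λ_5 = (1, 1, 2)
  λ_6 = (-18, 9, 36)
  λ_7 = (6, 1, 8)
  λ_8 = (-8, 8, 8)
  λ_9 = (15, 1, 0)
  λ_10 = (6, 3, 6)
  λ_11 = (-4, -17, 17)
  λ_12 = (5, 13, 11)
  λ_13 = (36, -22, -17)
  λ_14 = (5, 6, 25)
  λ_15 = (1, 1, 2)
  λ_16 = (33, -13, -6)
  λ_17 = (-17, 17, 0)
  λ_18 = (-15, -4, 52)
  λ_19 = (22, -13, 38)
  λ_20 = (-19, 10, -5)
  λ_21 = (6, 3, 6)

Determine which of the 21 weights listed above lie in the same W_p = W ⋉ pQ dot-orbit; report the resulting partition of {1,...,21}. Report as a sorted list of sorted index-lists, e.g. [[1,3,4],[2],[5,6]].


A_3 Cartan matrix, 3 simple roots permuted; ρ=(1,1,1).

Alcove-folded reps (p=19, 21 weights, presented ϖ-order):

  [1] (7, 4, 7)
  [2] (7, 2, 9)
  [3] (2, 2, 3)
  [4] (7, 2, 9)
  [5] (2, 2, 3)
  [6] (7, 2, 9)
  [7] (7, 2, 9)
  [8] (7, 2, 9)
  [9] (16, 2, 1)
  [10] (7, 4, 7)
  [11] (16, 2, 1)
  [12] (7, 6, 1)
  [13] (16, 2, 1)
  [14] (7, 6, 1)
  [15] (2, 2, 3)
  [16] (2, 2, 3)
  [17] (16, 2, 1)
  [18] (2, 2, 3)
  [19] (7, 4, 7)
  [20] (7, 4, 7)
  [21] (7, 4, 7)

These 21 weights hit 5 W_19-dot-orbits; sizes (5, 5, 5, 4, 2):

[[1, 10, 19, 20, 21], [2, 4, 6, 7, 8], [3, 5, 15, 16, 18], [9, 11, 13, 17], [12, 14]]


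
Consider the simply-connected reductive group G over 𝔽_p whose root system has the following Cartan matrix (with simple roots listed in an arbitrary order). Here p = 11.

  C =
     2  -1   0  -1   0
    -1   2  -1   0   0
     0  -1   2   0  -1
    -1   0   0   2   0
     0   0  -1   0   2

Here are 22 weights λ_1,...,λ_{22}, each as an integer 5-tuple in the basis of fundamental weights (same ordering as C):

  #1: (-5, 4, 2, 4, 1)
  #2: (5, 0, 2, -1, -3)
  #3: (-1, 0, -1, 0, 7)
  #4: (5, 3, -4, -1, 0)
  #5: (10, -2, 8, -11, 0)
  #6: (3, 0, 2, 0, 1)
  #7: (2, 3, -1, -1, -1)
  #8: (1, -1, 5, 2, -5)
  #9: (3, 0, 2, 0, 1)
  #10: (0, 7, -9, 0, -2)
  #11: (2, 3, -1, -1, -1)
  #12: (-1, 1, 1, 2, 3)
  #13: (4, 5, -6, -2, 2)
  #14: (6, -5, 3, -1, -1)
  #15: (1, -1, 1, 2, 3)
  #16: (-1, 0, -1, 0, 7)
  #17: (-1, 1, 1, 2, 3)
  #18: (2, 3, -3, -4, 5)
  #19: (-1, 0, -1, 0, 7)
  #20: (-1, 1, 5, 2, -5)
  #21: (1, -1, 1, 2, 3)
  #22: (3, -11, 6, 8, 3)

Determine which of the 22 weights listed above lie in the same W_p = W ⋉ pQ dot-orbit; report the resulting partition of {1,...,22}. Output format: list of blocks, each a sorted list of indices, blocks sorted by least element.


Type A_5, rank 5, |W|=720; reorder rows/cols to standard.

Alcove-folded reps (p=11, 22 weights, presented ϖ-order):

    λ_1 → (4, 1, 3, 1, 2)
    λ_2 → (6, 1, 1, 0, 2)
    λ_3 → (0, 1, 0, 1, 8)
    λ_4 → (6, 1, 1, 0, 2)
    λ_5 → (0, 1, 0, 1, 8)
    λ_6 → (4, 1, 3, 1, 2)
    λ_7 → (3, 4, 0, 0, 0)
    λ_8 → (2, 0, 2, 3, 4)
    λ_9 → (4, 1, 3, 1, 2)
    λ_10 → (0, 1, 0, 1, 8)
    λ_11 → (3, 4, 0, 0, 0)
    λ_12 → (0, 2, 2, 3, 4)
    λ_13 → (4, 1, 3, 1, 2)
    λ_14 → (3, 4, 0, 0, 0)
    λ_15 → (2, 0, 2, 3, 4)
    λ_16 → (0, 1, 0, 1, 8)
    λ_17 → (0, 2, 2, 3, 4)
    λ_18 → (0, 2, 2, 3, 4)
    λ_19 → (0, 1, 0, 1, 8)
    λ_20 → (0, 2, 2, 3, 4)
    λ_21 → (2, 0, 2, 3, 4)
    λ_22 → (6, 1, 1, 0, 2)

Grouping the 22 weights by Ā_11-representative: 6 linkage classes.

[[1, 6, 9, 13], [2, 4, 22], [3, 5, 10, 16, 19], [7, 11, 14], [8, 15, 21], [12, 17, 18, 20]]


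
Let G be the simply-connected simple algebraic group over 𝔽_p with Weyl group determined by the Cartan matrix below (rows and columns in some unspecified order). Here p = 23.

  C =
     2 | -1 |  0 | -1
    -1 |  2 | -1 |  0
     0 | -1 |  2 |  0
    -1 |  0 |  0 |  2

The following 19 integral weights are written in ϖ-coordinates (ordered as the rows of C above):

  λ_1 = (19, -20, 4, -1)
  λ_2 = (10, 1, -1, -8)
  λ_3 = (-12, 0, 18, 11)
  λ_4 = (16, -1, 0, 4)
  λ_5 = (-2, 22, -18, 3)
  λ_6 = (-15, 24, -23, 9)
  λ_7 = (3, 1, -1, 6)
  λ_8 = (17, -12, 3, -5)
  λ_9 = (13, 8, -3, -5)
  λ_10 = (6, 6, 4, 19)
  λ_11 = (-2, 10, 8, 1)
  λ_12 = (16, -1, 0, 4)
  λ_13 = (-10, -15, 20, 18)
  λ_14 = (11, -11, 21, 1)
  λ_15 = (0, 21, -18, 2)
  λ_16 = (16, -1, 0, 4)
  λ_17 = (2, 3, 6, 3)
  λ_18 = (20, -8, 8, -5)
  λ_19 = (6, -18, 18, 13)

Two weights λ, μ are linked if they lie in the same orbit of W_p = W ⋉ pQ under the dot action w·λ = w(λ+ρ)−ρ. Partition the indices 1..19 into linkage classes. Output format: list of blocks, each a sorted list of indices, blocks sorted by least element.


C ↔ A_4 under row/col permutation; |W(A_4)| = 120.

Each λ_j+ρ reduced to Ā_23; 4-tuples below use C's row order:

    λ_1 → (1, 5, 14, 0)
    λ_2 → (4, 2, 0, 7)
    λ_3 → (1, 10, 9, 1)
    λ_4 → (17, 0, 1, 5)
    λ_5 → (1, 5, 14, 0)
    λ_6 → (1, 10, 9, 1)
    λ_7 → (4, 2, 0, 7)
    λ_8 → (3, 4, 7, 4)
    λ_9 → (10, 7, 2, 4)
    λ_10 → (3, 4, 7, 4)
    λ_11 → (1, 10, 9, 1)
    λ_12 → (17, 0, 1, 5)
    λ_13 → (10, 7, 2, 4)
    λ_14 → (1, 10, 9, 1)
    λ_15 → (1, 5, 14, 0)
    λ_16 → (17, 0, 1, 5)
    λ_17 → (3, 4, 7, 4)
    λ_18 → (10, 7, 2, 4)
    λ_19 → (10, 7, 2, 4)

The 19 indices split into 6 linkage classes (same alcove rep ⇔ same W_23-dot-orbit):

[[1, 5, 15], [2, 7], [3, 6, 11, 14], [4, 12, 16], [8, 10, 17], [9, 13, 18, 19]]


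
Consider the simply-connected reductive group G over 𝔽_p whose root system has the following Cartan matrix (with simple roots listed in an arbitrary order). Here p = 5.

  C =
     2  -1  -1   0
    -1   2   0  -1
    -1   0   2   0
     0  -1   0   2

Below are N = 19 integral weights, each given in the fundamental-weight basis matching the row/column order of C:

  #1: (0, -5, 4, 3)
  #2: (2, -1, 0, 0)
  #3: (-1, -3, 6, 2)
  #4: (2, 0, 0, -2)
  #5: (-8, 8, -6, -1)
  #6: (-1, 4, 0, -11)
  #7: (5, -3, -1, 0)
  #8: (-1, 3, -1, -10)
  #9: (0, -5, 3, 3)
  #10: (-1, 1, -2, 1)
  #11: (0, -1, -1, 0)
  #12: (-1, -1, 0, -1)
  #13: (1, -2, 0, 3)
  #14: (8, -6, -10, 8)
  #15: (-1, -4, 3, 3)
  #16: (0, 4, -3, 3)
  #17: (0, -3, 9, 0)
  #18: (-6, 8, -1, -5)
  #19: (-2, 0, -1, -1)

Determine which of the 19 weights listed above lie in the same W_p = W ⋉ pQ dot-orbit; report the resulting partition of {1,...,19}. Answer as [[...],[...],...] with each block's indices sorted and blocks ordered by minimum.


C ↔ A_4 under row/col permutation; |W(A_4)| = 120.

Folding the 19 weights λ_j+ρ into Ā_5 (reps in the given 4-coord order):

  [1] (3, 0, 1, 1) · [2] (3, 0, 1, 1) · [3] (0, 2, 2, 0) · [4] (3, 0, 1, 1) · [5] (0, 2, 2, 0) · [6] (0, 0, 1, 0) · [7] (3, 1, 1, 0) · [8] (0, 0, 1, 0) · [9] (3, 1, 1, 0) · [10] (1, 1, 0, 2) · [11] (1, 0, 0, 1) · [12] (0, 0, 1, 0) · [13] (1, 1, 0, 2) · [14] (3, 1, 1, 0) · [15] (3, 0, 1, 1) · [16] (3, 0, 1, 1) · [17] (3, 1, 1, 0) · [18] (0, 0, 1, 0) · [19] (0, 0, 1, 0)

6 distinct reps among the 19 weights ⇒ 6 W_5-linkage classes:

[[1, 2, 4, 15, 16], [3, 5], [6, 8, 12, 18, 19], [7, 9, 14, 17], [10, 13], [11]]


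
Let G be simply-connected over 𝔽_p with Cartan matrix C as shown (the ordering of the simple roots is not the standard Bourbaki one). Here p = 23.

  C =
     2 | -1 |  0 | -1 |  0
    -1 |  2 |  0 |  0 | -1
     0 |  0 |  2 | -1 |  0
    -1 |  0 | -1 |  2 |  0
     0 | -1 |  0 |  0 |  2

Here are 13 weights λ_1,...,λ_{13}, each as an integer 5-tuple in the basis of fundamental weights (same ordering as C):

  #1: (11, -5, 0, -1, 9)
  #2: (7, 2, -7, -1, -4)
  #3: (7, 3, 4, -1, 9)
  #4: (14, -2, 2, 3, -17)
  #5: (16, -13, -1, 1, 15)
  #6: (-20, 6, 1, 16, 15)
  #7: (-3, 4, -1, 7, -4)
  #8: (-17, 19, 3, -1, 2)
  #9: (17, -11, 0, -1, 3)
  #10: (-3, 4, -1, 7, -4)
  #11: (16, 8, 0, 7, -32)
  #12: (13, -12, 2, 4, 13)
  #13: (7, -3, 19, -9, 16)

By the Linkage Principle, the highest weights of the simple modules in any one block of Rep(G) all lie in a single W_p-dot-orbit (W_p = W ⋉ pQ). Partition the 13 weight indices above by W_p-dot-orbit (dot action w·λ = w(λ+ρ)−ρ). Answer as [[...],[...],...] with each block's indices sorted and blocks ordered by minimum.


C ↔ A_5 under row/col permutation; |W(A_5)| = 720.

Folding the 13 weights λ_j+ρ into Ā_23 (reps in the given 5-coord order):

  [1] (8, 4, 1, 0, 6);  [2] (2, 0, 0, 6, 3);  [3] (8, 4, 1, 0, 6);  [4] (2, 14, 3, 2, 1);  [5] (5, 12, 0, 2, 4);  [6] (5, 12, 0, 2, 4);  [7] (2, 0, 0, 6, 3);  [8] (0, 4, 12, 4, 3);  [9] (8, 4, 1, 0, 6);  [10] (2, 0, 0, 6, 3);  [11] (3, 11, 1, 5, 1);  [12] (3, 11, 1, 5, 1);  [13] (2, 0, 0, 6, 3)

The 13 indices split into 6 linkage classes (same alcove rep ⇔ same W_23-dot-orbit):

[[1, 3, 9], [2, 7, 10, 13], [4], [5, 6], [8], [11, 12]]


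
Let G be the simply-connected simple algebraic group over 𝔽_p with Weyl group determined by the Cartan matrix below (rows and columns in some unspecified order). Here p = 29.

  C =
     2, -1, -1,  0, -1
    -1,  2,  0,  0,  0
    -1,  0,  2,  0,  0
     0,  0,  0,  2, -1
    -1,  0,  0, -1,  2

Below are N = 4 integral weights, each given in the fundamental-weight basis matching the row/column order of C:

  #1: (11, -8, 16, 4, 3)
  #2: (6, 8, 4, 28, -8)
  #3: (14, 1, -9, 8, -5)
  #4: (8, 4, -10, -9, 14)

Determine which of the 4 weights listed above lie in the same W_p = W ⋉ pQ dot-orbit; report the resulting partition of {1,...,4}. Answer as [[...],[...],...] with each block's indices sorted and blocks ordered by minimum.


Type D_5, rank 5, |W|=1920; reorder rows/cols to standard.

Folding the 4 weights λ_j+ρ into Ā_29 (reps in the given 5-coord order):

    1: (3, 2, 8, 5, 4)
    2: (0, 5, 9, 8, 0)
    3: (3, 2, 8, 5, 4)
    4: (0, 5, 9, 8, 0)

Partition of {1..4} into 2 W_29-dot-orbits:

[[1, 3], [2, 4]]


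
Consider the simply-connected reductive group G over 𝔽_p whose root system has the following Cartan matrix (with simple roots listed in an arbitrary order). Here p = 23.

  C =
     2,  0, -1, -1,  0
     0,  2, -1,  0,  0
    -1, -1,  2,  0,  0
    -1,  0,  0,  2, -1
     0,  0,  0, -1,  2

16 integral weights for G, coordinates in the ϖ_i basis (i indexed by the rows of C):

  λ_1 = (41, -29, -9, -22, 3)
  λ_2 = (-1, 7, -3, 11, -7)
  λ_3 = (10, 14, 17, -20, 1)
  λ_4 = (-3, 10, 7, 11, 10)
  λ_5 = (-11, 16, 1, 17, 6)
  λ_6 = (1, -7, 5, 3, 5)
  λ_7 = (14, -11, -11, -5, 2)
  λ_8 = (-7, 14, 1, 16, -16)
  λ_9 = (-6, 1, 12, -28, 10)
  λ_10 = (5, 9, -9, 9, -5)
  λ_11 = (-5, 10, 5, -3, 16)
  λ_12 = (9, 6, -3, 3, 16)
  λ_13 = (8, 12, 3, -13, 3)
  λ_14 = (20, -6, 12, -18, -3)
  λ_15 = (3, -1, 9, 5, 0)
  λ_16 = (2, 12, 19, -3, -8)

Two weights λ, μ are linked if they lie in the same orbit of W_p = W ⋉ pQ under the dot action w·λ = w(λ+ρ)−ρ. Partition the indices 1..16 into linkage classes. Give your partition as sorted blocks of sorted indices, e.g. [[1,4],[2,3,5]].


A_5 Cartan matrix, 5 simple roots permuted; ρ=(1,1,1,1,1).

Ā_23 reps of the 16 weights (A_5, coords as presented):

  λ_1 → (2, 6, 2, 2, 6)
  λ_2 → (2, 6, 0, 4, 6)
  λ_3 → (2, 6, 2, 2, 6)
  λ_4 → (2, 6, 0, 4, 6)
  λ_5 → (2, 2, 6, 4, 4)
  λ_6 → (2, 6, 0, 4, 6)
  λ_7 → (3, 10, 1, 1, 5)
  λ_8 → (2, 6, 2, 2, 6)
  λ_9 → (2, 2, 6, 4, 4)
  λ_10 → (2, 2, 6, 4, 4)
  λ_11 → (2, 6, 0, 4, 6)
  λ_12 → (2, 2, 6, 4, 4)
  λ_13 → (3, 10, 1, 1, 5)
  λ_14 → (2, 6, 2, 2, 6)
  λ_15 → (4, 0, 10, 6, 1)
  λ_16 → (4, 0, 10, 6, 1)

These 16 weights hit 5 W_23-dot-orbits; sizes (4, 4, 4, 2, 2):

[[1, 3, 8, 14], [2, 4, 6, 11], [5, 9, 10, 12], [7, 13], [15, 16]]


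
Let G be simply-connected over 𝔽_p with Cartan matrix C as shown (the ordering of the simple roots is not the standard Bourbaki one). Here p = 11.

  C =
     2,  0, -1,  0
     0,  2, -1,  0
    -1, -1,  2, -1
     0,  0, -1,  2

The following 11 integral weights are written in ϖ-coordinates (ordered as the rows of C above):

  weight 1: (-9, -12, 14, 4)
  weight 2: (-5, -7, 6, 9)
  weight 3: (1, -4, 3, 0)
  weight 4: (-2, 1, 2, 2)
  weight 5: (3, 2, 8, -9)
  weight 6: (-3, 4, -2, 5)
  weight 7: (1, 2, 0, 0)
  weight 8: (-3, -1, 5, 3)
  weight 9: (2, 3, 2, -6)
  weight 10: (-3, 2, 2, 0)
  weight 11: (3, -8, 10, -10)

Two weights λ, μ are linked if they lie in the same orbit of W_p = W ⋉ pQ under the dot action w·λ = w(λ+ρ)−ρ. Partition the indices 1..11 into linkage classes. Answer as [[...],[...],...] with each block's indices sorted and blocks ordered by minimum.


Dynkin diagram of C (from the 6 off-diagonal −1 entries): D_4.

Alcove-folded reps (p=11, 11 weights, presented ϖ-order):

    1: (1, 2, 0, 4)
    2: (2, 0, 1, 4)
    3: (2, 3, 1, 1)
    4: (1, 2, 2, 3)
    5: (1, 2, 2, 3)
    6: (1, 2, 2, 3)
    7: (2, 3, 1, 1)
    8: (2, 0, 1, 4)
    9: (1, 2, 2, 3)
    10: (2, 3, 1, 1)
    11: (1, 2, 0, 4)

These 11 weights hit 4 W_11-dot-orbits; sizes (2, 2, 3, 4):

[[1, 11], [2, 8], [3, 7, 10], [4, 5, 6, 9]]


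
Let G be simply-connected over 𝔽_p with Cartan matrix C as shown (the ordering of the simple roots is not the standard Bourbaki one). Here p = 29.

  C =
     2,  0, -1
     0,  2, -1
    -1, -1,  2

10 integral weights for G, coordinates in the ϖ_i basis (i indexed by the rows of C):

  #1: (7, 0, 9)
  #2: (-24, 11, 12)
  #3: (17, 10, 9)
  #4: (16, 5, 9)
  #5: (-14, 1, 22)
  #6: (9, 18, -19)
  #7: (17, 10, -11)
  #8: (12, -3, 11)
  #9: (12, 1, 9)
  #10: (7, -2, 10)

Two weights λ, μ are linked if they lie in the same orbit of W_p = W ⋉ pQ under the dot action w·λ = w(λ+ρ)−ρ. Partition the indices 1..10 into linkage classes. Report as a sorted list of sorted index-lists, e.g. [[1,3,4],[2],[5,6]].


A_3 Cartan matrix, 3 simple roots permuted; ρ=(1,1,1).

Ā_29 reps of the 10 weights (A_3, coords as presented):

  λ_1 → (8, 1, 10)
  λ_2 → (13, 2, 10)
  λ_3 → (8, 1, 10)
  λ_4 → (13, 2, 10)
  λ_5 → (13, 2, 10)
  λ_6 → (8, 1, 10)
  λ_7 → (8, 1, 10)
  λ_8 → (13, 2, 10)
  λ_9 → (13, 2, 10)
  λ_10 → (8, 1, 10)

Partition of {1..10} into 2 W_29-dot-orbits:

[[1, 3, 6, 7, 10], [2, 4, 5, 8, 9]]


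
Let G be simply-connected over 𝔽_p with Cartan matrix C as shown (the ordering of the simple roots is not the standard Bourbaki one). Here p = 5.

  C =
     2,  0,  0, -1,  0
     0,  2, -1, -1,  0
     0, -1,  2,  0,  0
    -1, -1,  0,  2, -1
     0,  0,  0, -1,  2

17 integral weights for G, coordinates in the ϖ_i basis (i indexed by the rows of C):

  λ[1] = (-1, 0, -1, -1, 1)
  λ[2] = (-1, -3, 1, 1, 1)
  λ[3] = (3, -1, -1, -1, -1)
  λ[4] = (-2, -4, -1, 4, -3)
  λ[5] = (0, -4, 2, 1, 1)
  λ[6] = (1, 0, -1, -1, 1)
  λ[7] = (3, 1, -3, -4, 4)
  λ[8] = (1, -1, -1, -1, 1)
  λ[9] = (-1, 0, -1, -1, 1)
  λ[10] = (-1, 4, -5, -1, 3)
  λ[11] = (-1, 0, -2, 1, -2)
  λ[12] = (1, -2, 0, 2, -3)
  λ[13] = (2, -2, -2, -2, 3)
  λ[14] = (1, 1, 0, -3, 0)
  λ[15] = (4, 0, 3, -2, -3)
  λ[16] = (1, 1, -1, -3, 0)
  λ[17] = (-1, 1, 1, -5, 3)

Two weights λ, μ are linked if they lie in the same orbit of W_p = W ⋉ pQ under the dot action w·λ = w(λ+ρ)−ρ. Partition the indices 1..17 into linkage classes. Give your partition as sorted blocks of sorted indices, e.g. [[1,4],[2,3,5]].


Root system D_5: the 5×5 matrix C matches after relabeling.

Ā_5 reps of the 17 weights (D_5, coords as presented):

  λ_1+ρ ↦ (0, 1, 0, 0, 2) · λ_2+ρ ↦ (0, 1, 0, 0, 2) · λ_3+ρ ↦ (4, 0, 0, 0, 0) · λ_4+ρ ↦ (0, 1, 2, 0, 1) · λ_5+ρ ↦ (0, 0, 0, 1, 1) · λ_6+ρ ↦ (2, 0, 0, 0, 2) · λ_7+ρ ↦ (0, 0, 0, 1, 1) · λ_8+ρ ↦ (2, 0, 0, 0, 2) · λ_9+ρ ↦ (0, 1, 0, 0, 2) · λ_10+ρ ↦ (4, 0, 0, 0, 0) · λ_11+ρ ↦ (0, 0, 1, 1, 1) · λ_12+ρ ↦ (2, 0, 0, 0, 2) · λ_13+ρ ↦ (0, 0, 1, 1, 1) · λ_14+ρ ↦ (0, 0, 1, 1, 1) · λ_15+ρ ↦ (0, 0, 0, 1, 1) · λ_16+ρ ↦ (0, 0, 0, 1, 1) · λ_17+ρ ↦ (2, 0, 0, 0, 2)

6 distinct reps among the 17 weights ⇒ 6 W_5-linkage classes:

[[1, 2, 9], [3, 10], [4], [5, 7, 15, 16], [6, 8, 12, 17], [11, 13, 14]]


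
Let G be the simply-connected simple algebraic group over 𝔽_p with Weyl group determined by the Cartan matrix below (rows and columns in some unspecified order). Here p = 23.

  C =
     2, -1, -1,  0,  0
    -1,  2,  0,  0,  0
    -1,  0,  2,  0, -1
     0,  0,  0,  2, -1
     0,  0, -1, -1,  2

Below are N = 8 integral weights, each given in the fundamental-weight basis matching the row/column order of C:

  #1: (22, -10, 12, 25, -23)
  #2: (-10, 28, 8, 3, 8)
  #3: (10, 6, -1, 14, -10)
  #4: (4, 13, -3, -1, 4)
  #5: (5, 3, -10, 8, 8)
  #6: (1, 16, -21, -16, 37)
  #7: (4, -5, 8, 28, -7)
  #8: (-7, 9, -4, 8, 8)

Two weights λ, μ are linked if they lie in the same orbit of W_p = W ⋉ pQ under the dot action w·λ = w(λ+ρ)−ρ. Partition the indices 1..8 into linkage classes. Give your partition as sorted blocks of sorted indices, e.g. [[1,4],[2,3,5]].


Dynkin diagram of C (from the 8 off-diagonal −1 entries): A_5.

Folding the 8 weights λ_j+ρ into Ā_23 (reps in the given 5-coord order):

    1: (3, 1, 6, 9, 0)
    2: (3, 1, 6, 9, 0)
    3: (2, 6, 9, 5, 0)
    4: (3, 14, 2, 0, 3)
    5: (3, 1, 6, 9, 0)
    6: (3, 14, 2, 0, 3)
    7: (3, 1, 6, 9, 0)
    8: (3, 1, 6, 9, 0)

The 8 indices split into 3 linkage classes (same alcove rep ⇔ same W_23-dot-orbit):

[[1, 2, 5, 7, 8], [3], [4, 6]]


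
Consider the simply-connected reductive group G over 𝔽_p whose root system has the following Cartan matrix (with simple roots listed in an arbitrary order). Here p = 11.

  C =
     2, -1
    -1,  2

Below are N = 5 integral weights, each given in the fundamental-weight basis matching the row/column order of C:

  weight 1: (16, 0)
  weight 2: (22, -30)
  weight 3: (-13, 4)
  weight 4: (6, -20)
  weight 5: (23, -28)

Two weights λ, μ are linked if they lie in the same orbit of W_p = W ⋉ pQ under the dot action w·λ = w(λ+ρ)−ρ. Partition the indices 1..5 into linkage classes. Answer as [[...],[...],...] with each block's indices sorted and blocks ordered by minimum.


Cartan matrix: type A_2 (|W|=6); un-permuting the 2 rows.

Each λ_j+ρ reduced to Ā_11; 2-tuples below use C's row order:

  [1] (4, 6) · [2] (4, 6) · [3] (4, 6) · [4] (3, 1) · [5] (6, 3)

The 5 indices split into 3 linkage classes (same alcove rep ⇔ same W_11-dot-orbit):

[[1, 2, 3], [4], [5]]


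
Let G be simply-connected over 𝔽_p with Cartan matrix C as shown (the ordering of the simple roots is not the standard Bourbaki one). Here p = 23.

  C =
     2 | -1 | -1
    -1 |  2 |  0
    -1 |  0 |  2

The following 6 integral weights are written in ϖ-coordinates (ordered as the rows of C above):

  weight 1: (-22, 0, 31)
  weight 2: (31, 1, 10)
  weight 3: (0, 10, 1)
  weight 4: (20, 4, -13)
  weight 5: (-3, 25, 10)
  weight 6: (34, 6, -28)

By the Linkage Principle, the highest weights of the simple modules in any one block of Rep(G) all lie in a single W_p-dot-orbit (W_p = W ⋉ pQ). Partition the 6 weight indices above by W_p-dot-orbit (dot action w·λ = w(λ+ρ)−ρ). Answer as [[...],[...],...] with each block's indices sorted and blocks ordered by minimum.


Dynkin diagram of C (from the 4 off-diagonal −1 entries): A_3.

Alcove-folded reps (p=23, 6 weights, presented ϖ-order):

    λ_1 → (1, 11, 2)
    λ_2 → (1, 11, 2)
    λ_3 → (1, 11, 2)
    λ_4 → (9, 2, 9)
    λ_5 → (1, 11, 2)
    λ_6 → (4, 8, 4)

These 6 weights hit 3 W_23-dot-orbits; sizes (4, 1, 1):

[[1, 2, 3, 5], [4], [6]]


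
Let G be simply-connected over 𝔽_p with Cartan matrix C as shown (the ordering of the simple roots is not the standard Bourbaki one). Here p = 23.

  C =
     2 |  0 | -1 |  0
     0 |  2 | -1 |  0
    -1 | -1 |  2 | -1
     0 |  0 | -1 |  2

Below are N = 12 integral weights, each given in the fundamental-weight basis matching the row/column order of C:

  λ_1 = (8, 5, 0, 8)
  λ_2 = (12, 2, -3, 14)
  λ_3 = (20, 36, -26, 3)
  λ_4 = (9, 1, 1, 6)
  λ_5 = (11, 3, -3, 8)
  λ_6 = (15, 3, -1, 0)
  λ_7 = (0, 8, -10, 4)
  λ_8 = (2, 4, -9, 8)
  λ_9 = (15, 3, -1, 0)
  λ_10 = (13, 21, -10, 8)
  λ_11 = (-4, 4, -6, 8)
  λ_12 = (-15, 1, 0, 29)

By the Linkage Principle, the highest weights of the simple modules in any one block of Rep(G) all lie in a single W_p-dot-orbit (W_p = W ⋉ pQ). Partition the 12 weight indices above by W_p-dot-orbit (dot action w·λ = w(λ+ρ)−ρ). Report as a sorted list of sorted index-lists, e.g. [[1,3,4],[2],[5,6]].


Cartan matrix: type D_4 (|W|=192); un-permuting the 4 rows.

Alcove-folded reps (p=23, 12 weights, presented ϖ-order):

  λ_1+ρ ↦ (7, 4, 2, 7);  λ_2+ρ ↦ (7, 3, 1, 9);  λ_3+ρ ↦ (10, 2, 2, 7);  λ_4+ρ ↦ (10, 2, 2, 7);  λ_5+ρ ↦ (10, 2, 2, 7);  λ_6+ρ ↦ (16, 4, 0, 1);  λ_7+ρ ↦ (5, 3, 0, 1);  λ_8+ρ ↦ (5, 3, 0, 1);  λ_9+ρ ↦ (16, 4, 0, 1);  λ_10+ρ ↦ (1, 9, 0, 4);  λ_11+ρ ↦ (5, 3, 0, 1);  λ_12+ρ ↦ (7, 3, 1, 9)

Grouping the 12 weights by Ā_23-representative: 6 linkage classes.

[[1], [2, 12], [3, 4, 5], [6, 9], [7, 8, 11], [10]]
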